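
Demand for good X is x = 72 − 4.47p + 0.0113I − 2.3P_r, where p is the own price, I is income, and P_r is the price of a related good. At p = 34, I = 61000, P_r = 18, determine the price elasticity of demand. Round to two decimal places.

First evaluate x: 72 − 4.47(34) + 0.0113(61000) − 2.3(18) = 72 − 151.98 + 689.3 − 41.4 = 567.92.
∂x/∂p = −4.47, so E_p = (−4.47)·(34/567.92) ≈ -0.27.
|E_p| < 1: demand is inelastic.

-0.27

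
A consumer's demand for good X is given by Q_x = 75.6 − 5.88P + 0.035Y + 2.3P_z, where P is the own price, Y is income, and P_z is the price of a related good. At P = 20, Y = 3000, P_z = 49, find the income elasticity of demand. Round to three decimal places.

0.598

First evaluate Q_x: 75.6 − 5.88(20) + 0.035(3000) + 2.3(49) = 75.6 − 117.6 + 105 + 112.7 = 175.7.
∂Q_x/∂Y = +0.035, so E_I = 0.035·(3000/175.7) ≈ 0.598.
E_I ∈ (0,1): normal good (necessity).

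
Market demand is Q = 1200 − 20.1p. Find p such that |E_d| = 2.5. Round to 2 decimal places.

Set −bp/(a − bp) = −2.5 ⇒ bp = 2.5(a − bp) ⇒ bp(1+2.5) = 2.5·a.
p = 2.5·1200/(20.1·3.5) ≈ 42.64.

42.64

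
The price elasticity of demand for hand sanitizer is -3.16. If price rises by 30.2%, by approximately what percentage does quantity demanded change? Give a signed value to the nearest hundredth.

-95.43

%ΔQ ≈ E × %ΔP = (-3.16) × (30.2%) ≈ -95.43%.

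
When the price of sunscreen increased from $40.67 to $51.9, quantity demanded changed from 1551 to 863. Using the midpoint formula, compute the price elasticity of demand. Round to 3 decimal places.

%Δq = (863 − 1551)/[(1551 + 863)/2] = -688/1207 ≈ -0.5700.
%ΔP = (51.9 − 40.67)/[(40.67 + 51.9)/2] = 11.23/46.285 ≈ 0.2426.
Arc elasticity E = %Δq/%ΔP ≈ -0.5700/0.2426 ≈ -2.349.
|E| > 1: demand is elastic over this range.

-2.349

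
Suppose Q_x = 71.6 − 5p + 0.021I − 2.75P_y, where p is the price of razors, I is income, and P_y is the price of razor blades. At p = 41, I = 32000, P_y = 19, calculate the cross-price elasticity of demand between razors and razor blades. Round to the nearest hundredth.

First evaluate Q_x: 71.6 − 5(41) + 0.021(32000) − 2.75(19) = 71.6 − 205 + 672 − 52.25 = 486.35.
∂Q_x/∂P_y = −2.75, so E_xy = -2.75·(19/486.35) ≈ -0.11.
E_xy < 0: the goods are complements.

-0.11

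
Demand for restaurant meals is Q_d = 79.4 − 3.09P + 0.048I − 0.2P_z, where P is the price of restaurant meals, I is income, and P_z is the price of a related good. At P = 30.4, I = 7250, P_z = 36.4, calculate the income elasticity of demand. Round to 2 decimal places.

Evaluating quantity at (P, I, P_z) gives Q_d = 79.4 − 3.09(30.4) + 0.048(7250) − 0.2(36.4) = 79.4 − 93.936 + 348 − 7.28 = 326.184.
∂Q_d/∂I = +0.048, so E_I = 0.048·(7250/326.184) ≈ 1.07.
E_I > 1: normal good (luxury).

1.07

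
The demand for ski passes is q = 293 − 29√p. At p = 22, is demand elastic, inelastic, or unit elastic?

At p = 22, q = 156.9779.
dq/dp = −29/(2√p) = −29/(2·4.6904).
Point elasticity E = (dq/dp)·(p/q) = -3.0914 × 22/156.9779 ≈ -0.433.
|E| ≈ 0.433 < 1, so demand is inelastic.

inelastic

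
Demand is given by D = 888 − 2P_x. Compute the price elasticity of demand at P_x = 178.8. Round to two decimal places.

At P_x = 178.8, D = 530.4.
dD/dP_x = −2.
Point elasticity E = (dD/dP_x)·(P_x/D) = -2 × 178.8/530.4 ≈ -0.67.
|E| < 1, so demand is inelastic at this price.

-0.67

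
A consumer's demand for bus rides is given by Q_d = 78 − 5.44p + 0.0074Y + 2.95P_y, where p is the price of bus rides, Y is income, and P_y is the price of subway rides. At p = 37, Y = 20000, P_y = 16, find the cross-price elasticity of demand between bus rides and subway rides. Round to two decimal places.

0.66

Evaluating quantity at (p, Y, P_y) gives Q_d = 78 − 5.44(37) + 0.0074(20000) + 2.95(16) = 78 − 201.28 + 148 + 47.2 = 71.92.
∂Q_d/∂P_y = +2.95, so E_xy = 2.95·(16/71.92) ≈ 0.66.
E_xy > 0: the goods are substitutes.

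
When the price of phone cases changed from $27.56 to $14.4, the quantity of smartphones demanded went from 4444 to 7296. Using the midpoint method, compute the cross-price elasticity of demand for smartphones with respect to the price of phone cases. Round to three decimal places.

%ΔQ_x = (7296 − 4444)/[(4444+7296)/2] = 2852/5870 ≈ 0.4859.
%ΔP_y = (14.4 − 27.56)/[(27.56+14.4)/2] ≈ -0.6273.
E_xy = 0.4859/-0.6273 ≈ -0.775.
E_xy < 0, so smartphones and phone cases are complements.

-0.775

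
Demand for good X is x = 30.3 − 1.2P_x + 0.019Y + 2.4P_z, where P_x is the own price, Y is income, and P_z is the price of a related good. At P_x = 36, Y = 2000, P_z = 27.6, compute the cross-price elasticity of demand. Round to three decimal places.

0.725

x = 30.3 − 1.2(36) + 0.019(2000) + 2.4(27.6) = 30.3 − 43.2 + 38 + 66.24 = 91.34.
∂x/∂P_z = +2.4, so E_xy = 2.4·(27.6/91.34) ≈ 0.725.
E_xy > 0: the goods are substitutes.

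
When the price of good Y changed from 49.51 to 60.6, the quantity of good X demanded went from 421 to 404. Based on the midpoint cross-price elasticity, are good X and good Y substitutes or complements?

%ΔQ_x = (404 − 421)/[(421+404)/2] = -17/412.5 ≈ -0.0412.
%ΔP_y = (60.6 − 49.51)/[(49.51+60.6)/2] ≈ 0.2014.
E_xy = -0.0412/0.2014 ≈ -0.205.
E_xy < 0, so the goods are complements.

complements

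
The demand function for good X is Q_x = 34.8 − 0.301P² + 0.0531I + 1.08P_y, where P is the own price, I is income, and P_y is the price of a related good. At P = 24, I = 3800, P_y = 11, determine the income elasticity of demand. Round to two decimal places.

Substituting, Q_x = 34.8 − 0.301(24)² + 0.0531(3800) + 1.08(11) = 34.8 − 173.376 + 201.78 + 11.88 = 75.084.
∂Q_x/∂I = +0.0531, so E_I = 0.0531·(3800/75.084) ≈ 2.69.
E_I > 1: normal good (luxury).

2.69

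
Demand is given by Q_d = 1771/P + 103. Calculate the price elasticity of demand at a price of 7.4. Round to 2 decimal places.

At P = 7.4, Q_d = 342.3243.
dQ_d/dP = −1771/P² = −32.3411.
Point elasticity E = (dQ_d/dP)·(P/Q_d) = -32.3411 × 7.4/342.3243 ≈ -0.70.
|E| < 1, so demand is inelastic at this price.

-0.70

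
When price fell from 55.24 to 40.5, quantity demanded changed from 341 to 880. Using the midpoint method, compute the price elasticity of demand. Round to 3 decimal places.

%Δq = (880 − 341)/[(341 + 880)/2] = 539/610.5 ≈ 0.8829.
%ΔP = (40.5 − 55.24)/[(55.24 + 40.5)/2] = -14.74/47.87 ≈ -0.3079.
Arc elasticity E = %Δq/%ΔP ≈ 0.8829/-0.3079 ≈ -2.867.
|E| > 1: demand is elastic over this range.

-2.867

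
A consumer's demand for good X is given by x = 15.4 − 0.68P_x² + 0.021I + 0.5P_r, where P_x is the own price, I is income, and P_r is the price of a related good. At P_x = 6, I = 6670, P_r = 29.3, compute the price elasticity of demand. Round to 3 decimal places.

-0.336

First evaluate x: 15.4 − 0.68(6)² + 0.021(6670) + 0.5(29.3) = 15.4 − 24.48 + 140.07 + 14.65 = 145.64.
∂x/∂P_x = −2·0.68·P_x = -8.16, so E_p = -8.16·(6/145.64) ≈ -0.336.
|E_p| < 1: demand is inelastic.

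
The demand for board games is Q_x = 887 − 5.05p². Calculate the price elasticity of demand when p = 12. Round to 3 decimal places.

At p = 12, Q_x = 159.8.
dQ_x/dp = −2·5.05·p = −121.2.
Point elasticity E = (dQ_x/dp)·(p/Q_x) = -121.2 × 12/159.8 ≈ -9.101.
|E| > 1, so demand is elastic at this price.

-9.101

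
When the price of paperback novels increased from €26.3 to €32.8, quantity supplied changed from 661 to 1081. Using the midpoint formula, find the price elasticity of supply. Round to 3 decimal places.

%ΔQ = (1081 − 661)/[(661 + 1081)/2] = 420/871 ≈ 0.4822.
%ΔP = (32.8 − 26.3)/[(26.3 + 32.8)/2] = 6.5/29.55 ≈ 0.2200.
Arc elasticity E = %ΔQ/%ΔP ≈ 0.4822/0.2200 ≈ 2.192.
|E| > 1: supply is elastic over this range.

2.192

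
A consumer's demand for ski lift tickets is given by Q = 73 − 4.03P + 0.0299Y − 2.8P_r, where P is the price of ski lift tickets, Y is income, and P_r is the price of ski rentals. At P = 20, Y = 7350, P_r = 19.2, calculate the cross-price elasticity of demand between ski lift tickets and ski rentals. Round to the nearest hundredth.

-0.34

First evaluate Q: 73 − 4.03(20) + 0.0299(7350) − 2.8(19.2) = 73 − 80.6 + 219.765 − 53.76 = 158.405.
∂Q/∂P_r = −2.8, so E_xy = -2.8·(19.2/158.405) ≈ -0.34.
E_xy < 0: the goods are complements.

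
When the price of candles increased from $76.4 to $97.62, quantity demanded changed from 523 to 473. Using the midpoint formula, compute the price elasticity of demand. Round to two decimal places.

-0.41

%Δq = (473 − 523)/[(523 + 473)/2] = -50/498 ≈ -0.1004.
%ΔP = (97.62 − 76.4)/[(76.4 + 97.62)/2] = 21.22/87.01 ≈ 0.2439.
Arc elasticity E = %Δq/%ΔP ≈ -0.1004/0.2439 ≈ -0.41.
|E| < 1: demand is inelastic over this range.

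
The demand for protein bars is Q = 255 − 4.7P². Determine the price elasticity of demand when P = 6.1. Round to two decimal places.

At P = 6.1, Q = 80.113.
dQ/dP = −2·4.7·P = −57.34.
Point elasticity E = (dQ/dP)·(P/Q) = -57.34 × 6.1/80.113 ≈ -4.37.
|E| > 1, so demand is elastic at this price.

-4.37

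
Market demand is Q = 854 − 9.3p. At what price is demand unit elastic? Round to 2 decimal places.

For linear demand Q = a − bp, E = −bp/(a − bp). |E| = 1 ⇒ bp = a − bp ⇒ p = a/(2b).
p = 854/(2·9.3) ≈ 45.91.

45.91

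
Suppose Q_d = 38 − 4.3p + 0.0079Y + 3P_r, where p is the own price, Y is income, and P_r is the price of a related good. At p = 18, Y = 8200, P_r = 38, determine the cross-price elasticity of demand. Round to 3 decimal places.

0.818

Evaluating quantity at (p, Y, P_r) gives Q_d = 38 − 4.3(18) + 0.0079(8200) + 3(38) = 38 − 77.4 + 64.78 + 114 = 139.38.
∂Q_d/∂P_r = +3, so E_xy = 3·(38/139.38) ≈ 0.818.
E_xy > 0: the goods are substitutes.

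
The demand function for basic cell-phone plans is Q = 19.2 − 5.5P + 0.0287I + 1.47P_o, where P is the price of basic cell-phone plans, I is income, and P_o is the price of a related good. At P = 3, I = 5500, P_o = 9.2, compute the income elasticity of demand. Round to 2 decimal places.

0.91

Substituting, Q = 19.2 − 5.5(3) + 0.0287(5500) + 1.47(9.2) = 19.2 − 16.5 + 157.85 + 13.524 = 174.074.
∂Q/∂I = +0.0287, so E_I = 0.0287·(5500/174.074) ≈ 0.91.
E_I ∈ (0,1): normal good (necessity).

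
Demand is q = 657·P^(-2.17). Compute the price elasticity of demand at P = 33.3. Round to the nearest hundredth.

For a Cobb–Douglas (constant-elasticity) form q = A·P^α·…, the elasticity with respect to P equals the exponent α at every point.
Here the exponent on P is -2.17, so the price elasticity of demand is -2.17.

-2.17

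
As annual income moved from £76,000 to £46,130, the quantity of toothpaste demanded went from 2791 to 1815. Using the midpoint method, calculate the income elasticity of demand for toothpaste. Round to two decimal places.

%ΔQ = (1815 − 2791)/[(2791+1815)/2] = -976/2303 ≈ -0.4238.
%ΔY = (46,130 − 76,000)/[(76,000+46,130)/2] = -29870/61065 ≈ -0.4892.
E_I = %ΔQ/%ΔY ≈ 0.87.
E_I ∈ (0,1): normal good (necessity).

0.87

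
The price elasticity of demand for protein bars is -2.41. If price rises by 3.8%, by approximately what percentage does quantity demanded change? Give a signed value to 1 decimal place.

-9.2

%ΔQ ≈ E × %ΔP = (-2.41) × (3.8%) ≈ -9.2%.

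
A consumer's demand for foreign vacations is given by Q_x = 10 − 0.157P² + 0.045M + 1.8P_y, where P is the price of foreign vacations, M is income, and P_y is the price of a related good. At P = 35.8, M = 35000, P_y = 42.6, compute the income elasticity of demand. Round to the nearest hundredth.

1.08

First evaluate Q_x: 10 − 0.157(35.8)² + 0.045(35000) + 1.8(42.6) = 10 − 201.2175 + 1575 + 76.68 = 1460.4625.
∂Q_x/∂M = +0.045, so E_I = 0.045·(35000/1460.4625) ≈ 1.08.
E_I > 1: normal good (luxury).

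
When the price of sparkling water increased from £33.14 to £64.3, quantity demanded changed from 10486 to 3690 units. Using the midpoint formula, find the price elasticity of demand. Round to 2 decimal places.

-1.50

%Δq = (3690 − 10486)/[(10486 + 3690)/2] = -6796/7088 ≈ -0.9588.
%ΔP = (64.3 − 33.14)/[(33.14 + 64.3)/2] = 31.16/48.72 ≈ 0.6396.
Arc elasticity E = %Δq/%ΔP ≈ -0.9588/0.6396 ≈ -1.50.
|E| > 1: demand is elastic over this range.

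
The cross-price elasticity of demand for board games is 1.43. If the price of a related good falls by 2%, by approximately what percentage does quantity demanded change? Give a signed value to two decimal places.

%ΔQ ≈ E × %ΔP_y = (1.43) × (-2%) = -2.86%.

-2.86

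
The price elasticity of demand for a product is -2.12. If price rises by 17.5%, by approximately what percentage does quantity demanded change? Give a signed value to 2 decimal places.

-37.10

%ΔQ ≈ E × %ΔP = (-2.12) × (17.5%) = -37.10%.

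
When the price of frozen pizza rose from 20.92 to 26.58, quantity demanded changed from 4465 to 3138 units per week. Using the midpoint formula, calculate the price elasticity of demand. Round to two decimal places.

-1.46

%ΔQ = (3138 − 4465)/[(4465 + 3138)/2] = -1327/3801.5 ≈ -0.3491.
%ΔP = (26.58 − 20.92)/[(20.92 + 26.58)/2] = 5.66/23.75 ≈ 0.2383.
Arc elasticity E = %ΔQ/%ΔP ≈ -0.3491/0.2383 ≈ -1.46.
|E| > 1: demand is elastic over this range.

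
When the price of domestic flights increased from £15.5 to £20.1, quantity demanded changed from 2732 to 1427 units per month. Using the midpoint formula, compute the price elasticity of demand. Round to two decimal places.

-2.43

%Δq = (1427 − 2732)/[(2732 + 1427)/2] = -1305/2079.5 ≈ -0.6276.
%ΔP = (20.1 − 15.5)/[(15.5 + 20.1)/2] = 4.6/17.8 ≈ 0.2584.
Arc elasticity E = %Δq/%ΔP ≈ -0.6276/0.2584 ≈ -2.43.
|E| > 1: demand is elastic over this range.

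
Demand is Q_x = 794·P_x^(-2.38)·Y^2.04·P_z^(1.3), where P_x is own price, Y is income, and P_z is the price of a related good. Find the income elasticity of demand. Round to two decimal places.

2.04

For a Cobb–Douglas (constant-elasticity) form Q_x = A·Y^α·…, the elasticity with respect to Y equals the exponent α at every point.
Here the exponent on Y is 2.04, so the income elasticity of demand is 2.04.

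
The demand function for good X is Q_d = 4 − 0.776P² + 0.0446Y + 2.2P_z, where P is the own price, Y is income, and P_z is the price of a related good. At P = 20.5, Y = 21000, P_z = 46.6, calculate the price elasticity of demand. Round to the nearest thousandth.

-0.910

Evaluating quantity at (P, Y, P_z) gives Q_d = 4 − 0.776(20.5)² + 0.0446(21000) + 2.2(46.6) = 4 − 326.114 + 936.6 + 102.52 = 717.006.
∂Q_d/∂P = −2·0.776·P = -31.816, so E_p = -31.816·(20.5/717.006) ≈ -0.910.
|E_p| < 1: demand is inelastic.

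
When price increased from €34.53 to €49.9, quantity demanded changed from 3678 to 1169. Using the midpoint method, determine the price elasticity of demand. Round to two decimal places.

-2.84

%Δq = (1169 − 3678)/[(3678 + 1169)/2] = -2509/2423.5 ≈ -1.0353.
%Δp = (49.9 − 34.53)/[(34.53 + 49.9)/2] = 15.37/42.215 ≈ 0.3641.
Arc elasticity E = %Δq/%Δp ≈ -1.0353/0.3641 ≈ -2.84.
|E| > 1: demand is elastic over this range.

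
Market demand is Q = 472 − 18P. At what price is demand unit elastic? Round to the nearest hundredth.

13.11

For linear demand Q = a − bP, E = −bP/(a − bP). |E| = 1 ⇒ bP = a − bP ⇒ P = a/(2b).
P = 472/(2·18) ≈ 13.11.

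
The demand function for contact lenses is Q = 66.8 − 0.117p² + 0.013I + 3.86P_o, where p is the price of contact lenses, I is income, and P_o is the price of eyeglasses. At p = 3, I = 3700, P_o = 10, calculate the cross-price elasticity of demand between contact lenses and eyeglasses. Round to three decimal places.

Q = 66.8 − 0.117(3)² + 0.013(3700) + 3.86(10) = 66.8 − 1.053 + 48.1 + 38.6 = 152.447.
∂Q/∂P_o = +3.86, so E_xy = 3.86·(10/152.447) ≈ 0.253.
E_xy > 0: the goods are substitutes.

0.253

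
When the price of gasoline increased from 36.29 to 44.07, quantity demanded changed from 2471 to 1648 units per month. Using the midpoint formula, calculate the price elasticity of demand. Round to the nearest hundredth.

%Δq = (1648 − 2471)/[(2471 + 1648)/2] = -823/2059.5 ≈ -0.3996.
%ΔP = (44.07 − 36.29)/[(36.29 + 44.07)/2] = 7.78/40.18 ≈ 0.1936.
Arc elasticity E = %Δq/%ΔP ≈ -0.3996/0.1936 ≈ -2.06.
|E| > 1: demand is elastic over this range.

-2.06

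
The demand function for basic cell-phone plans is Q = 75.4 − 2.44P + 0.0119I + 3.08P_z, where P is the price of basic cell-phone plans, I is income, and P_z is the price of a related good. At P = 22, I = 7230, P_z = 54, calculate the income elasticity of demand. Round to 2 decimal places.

0.31

Q = 75.4 − 2.44(22) + 0.0119(7230) + 3.08(54) = 75.4 − 53.68 + 86.037 + 166.32 = 274.077.
∂Q/∂I = +0.0119, so E_I = 0.0119·(7230/274.077) ≈ 0.31.
E_I ∈ (0,1): normal good (necessity).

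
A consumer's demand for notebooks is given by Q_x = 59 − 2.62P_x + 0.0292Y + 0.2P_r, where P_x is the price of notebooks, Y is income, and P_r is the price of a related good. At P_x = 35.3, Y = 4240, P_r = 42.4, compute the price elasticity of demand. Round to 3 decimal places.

At the given point, Q_x = 59 − 2.62(35.3) + 0.0292(4240) + 0.2(42.4) = 59 − 92.486 + 123.808 + 8.48 = 98.802.
∂Q_x/∂P_x = −2.62, so E_p = (−2.62)·(35.3/98.802) ≈ -0.936.
|E_p| < 1: demand is inelastic.

-0.936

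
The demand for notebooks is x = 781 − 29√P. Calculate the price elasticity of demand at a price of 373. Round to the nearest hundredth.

-1.27

At P = 373, x = 220.917.
dx/dP = −29/(2√P) = −29/(2·19.3132).
Point elasticity E = (dx/dP)·(P/x) = -0.7508 × 373/220.917 ≈ -1.27.
|E| > 1, so demand is elastic at this price.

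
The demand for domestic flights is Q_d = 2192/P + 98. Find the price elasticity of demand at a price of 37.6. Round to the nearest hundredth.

-0.37

At P = 37.6, Q_d = 156.2979.
dQ_d/dP = −2192/P² = −1.5505.
Point elasticity E = (dQ_d/dP)·(P/Q_d) = -1.5505 × 37.6/156.2979 ≈ -0.37.
|E| < 1, so demand is inelastic at this price.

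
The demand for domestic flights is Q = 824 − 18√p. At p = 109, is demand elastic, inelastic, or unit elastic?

At p = 109, Q = 636.0745.
dQ/dp = −18/(2√p) = −18/(2·10.4403).
Point elasticity E = (dQ/dp)·(p/Q) = -0.862 × 109/636.0745 ≈ -0.148.
|E| ≈ 0.148 < 1, so demand is inelastic.

inelastic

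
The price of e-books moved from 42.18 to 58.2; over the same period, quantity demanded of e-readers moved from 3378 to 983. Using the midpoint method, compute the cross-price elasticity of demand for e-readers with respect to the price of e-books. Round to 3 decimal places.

%ΔQ_x = (983 − 3378)/[(3378+983)/2] = -2395/2180.5 ≈ -1.0984.
%ΔP_y = (58.2 − 42.18)/[(42.18+58.2)/2] ≈ 0.3192.
E_xy = -1.0984/0.3192 ≈ -3.441.
E_xy < 0, so e-readers and e-books are complements.

-3.441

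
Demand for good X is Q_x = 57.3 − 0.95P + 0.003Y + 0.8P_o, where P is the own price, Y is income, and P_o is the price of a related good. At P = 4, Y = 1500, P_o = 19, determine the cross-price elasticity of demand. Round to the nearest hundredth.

0.21

Evaluating quantity at (P, Y, P_o) gives Q_x = 57.3 − 0.95(4) + 0.003(1500) + 0.8(19) = 57.3 − 3.8 + 4.5 + 15.2 = 73.2.
∂Q_x/∂P_o = +0.8, so E_xy = 0.8·(19/73.2) ≈ 0.21.
E_xy > 0: the goods are substitutes.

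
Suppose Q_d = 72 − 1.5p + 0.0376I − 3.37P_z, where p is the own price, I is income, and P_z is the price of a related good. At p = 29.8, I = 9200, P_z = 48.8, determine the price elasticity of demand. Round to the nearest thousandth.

First evaluate Q_d: 72 − 1.5(29.8) + 0.0376(9200) − 3.37(48.8) = 72 − 44.7 + 345.92 − 164.456 = 208.764.
∂Q_d/∂p = −1.5, so E_p = (−1.5)·(29.8/208.764) ≈ -0.214.
|E_p| < 1: demand is inelastic.

-0.214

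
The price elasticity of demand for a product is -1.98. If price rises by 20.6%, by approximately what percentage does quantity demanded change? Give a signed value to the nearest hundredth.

-40.79

%ΔQ ≈ E × %ΔP = (-1.98) × (20.6%) ≈ -40.79%.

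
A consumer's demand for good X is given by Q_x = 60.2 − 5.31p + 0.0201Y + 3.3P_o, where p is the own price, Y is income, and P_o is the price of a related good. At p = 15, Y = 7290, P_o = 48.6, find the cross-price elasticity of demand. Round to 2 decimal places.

0.56

Substituting, Q_x = 60.2 − 5.31(15) + 0.0201(7290) + 3.3(48.6) = 60.2 − 79.65 + 146.529 + 160.38 = 287.459.
∂Q_x/∂P_o = +3.3, so E_xy = 3.3·(48.6/287.459) ≈ 0.56.
E_xy > 0: the goods are substitutes.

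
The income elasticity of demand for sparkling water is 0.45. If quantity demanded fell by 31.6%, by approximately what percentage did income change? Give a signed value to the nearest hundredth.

%ΔQ ≈ E × %ΔI ⇒ %ΔI = %ΔQ / E = (-31.6%)/(0.45) ≈ -70.22%.

-70.22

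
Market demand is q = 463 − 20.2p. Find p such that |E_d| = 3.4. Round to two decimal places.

Set −bp/(a − bp) = −3.4 ⇒ bp = 3.4(a − bp) ⇒ bp(1+3.4) = 3.4·a.
p = 3.4·463/(20.2·4.4) ≈ 17.71.

17.71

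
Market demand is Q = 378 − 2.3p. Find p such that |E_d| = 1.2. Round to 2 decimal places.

Set −bp/(a − bp) = −1.2 ⇒ bp = 1.2(a − bp) ⇒ bp(1+1.2) = 1.2·a.
p = 1.2·378/(2.3·2.2) ≈ 89.64.

89.64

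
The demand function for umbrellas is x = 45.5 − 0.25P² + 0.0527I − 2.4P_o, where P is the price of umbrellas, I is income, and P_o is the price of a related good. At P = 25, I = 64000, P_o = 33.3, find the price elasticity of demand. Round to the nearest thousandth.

x = 45.5 − 0.25(25)² + 0.0527(64000) − 2.4(33.3) = 45.5 − 156.25 + 3372.8 − 79.92 = 3182.13.
∂x/∂P = −2·0.25·P = -12.5, so E_p = -12.5·(25/3182.13) ≈ -0.098.
|E_p| < 1: demand is inelastic.

-0.098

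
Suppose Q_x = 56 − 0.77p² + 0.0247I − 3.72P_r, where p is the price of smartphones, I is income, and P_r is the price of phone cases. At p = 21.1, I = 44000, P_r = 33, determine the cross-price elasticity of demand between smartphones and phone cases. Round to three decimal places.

-0.181

Substituting, Q_x = 56 − 0.77(21.1)² + 0.0247(44000) − 3.72(33) = 56 − 342.8117 + 1086.8 − 122.76 = 677.2283.
∂Q_x/∂P_r = −3.72, so E_xy = -3.72·(33/677.2283) ≈ -0.181.
E_xy < 0: the goods are complements.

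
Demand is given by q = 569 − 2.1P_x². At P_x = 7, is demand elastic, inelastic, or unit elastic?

inelastic

At P_x = 7, q = 466.1.
dq/dP_x = −2·2.1·P_x = −29.4.
Point elasticity E = (dq/dP_x)·(P_x/q) = -29.4 × 7/466.1 ≈ -0.442.
|E| ≈ 0.442 < 1, so demand is inelastic.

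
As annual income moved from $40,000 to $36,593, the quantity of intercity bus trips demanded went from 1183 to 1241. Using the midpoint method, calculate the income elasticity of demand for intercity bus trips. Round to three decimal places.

%ΔQ = (1241 − 1183)/[(1183+1241)/2] = 58/1212 ≈ 0.0479.
%ΔI = (36,593 − 40,000)/[(40,000+36,593)/2] = -3407/38296.5 ≈ -0.0890.
E_I = %ΔQ/%ΔI ≈ -0.538.
E_I < 0: inferior good.

-0.538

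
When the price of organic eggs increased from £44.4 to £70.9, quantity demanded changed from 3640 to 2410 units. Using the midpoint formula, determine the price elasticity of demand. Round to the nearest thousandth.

%ΔQ = (2410 − 3640)/[(3640 + 2410)/2] = -1230/3025 ≈ -0.4066.
%ΔP = (70.9 − 44.4)/[(44.4 + 70.9)/2] = 26.5/57.65 ≈ 0.4597.
Arc elasticity E = %ΔQ/%ΔP ≈ -0.4066/0.4597 ≈ -0.885.
|E| < 1: demand is inelastic over this range.

-0.885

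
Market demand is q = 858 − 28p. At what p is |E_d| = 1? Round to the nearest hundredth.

15.32

For linear demand q = a − bp, E = −bp/(a − bp). |E| = 1 ⇒ bp = a − bp ⇒ p = a/(2b).
p = 858/(2·28) ≈ 15.32.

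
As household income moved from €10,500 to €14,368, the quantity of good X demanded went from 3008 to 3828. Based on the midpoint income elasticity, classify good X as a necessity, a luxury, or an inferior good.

necessity

%ΔQ = (3828 − 3008)/[(3008+3828)/2] = 820/3418 ≈ 0.2399.
%ΔY = (14,368 − 10,500)/[(10,500+14,368)/2] = 3868/12434 ≈ 0.3111.
E_I = %ΔQ/%ΔY ≈ 0.771.
E_I ∈ (0,1): normal good (necessity).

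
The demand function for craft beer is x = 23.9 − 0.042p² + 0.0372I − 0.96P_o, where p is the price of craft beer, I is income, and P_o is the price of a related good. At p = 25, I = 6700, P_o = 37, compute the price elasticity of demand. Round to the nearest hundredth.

-0.25

Substituting, x = 23.9 − 0.042(25)² + 0.0372(6700) − 0.96(37) = 23.9 − 26.25 + 249.24 − 35.52 = 211.37.
∂x/∂p = −2·0.042·p = -2.1, so E_p = -2.1·(25/211.37) ≈ -0.25.
|E_p| < 1: demand is inelastic.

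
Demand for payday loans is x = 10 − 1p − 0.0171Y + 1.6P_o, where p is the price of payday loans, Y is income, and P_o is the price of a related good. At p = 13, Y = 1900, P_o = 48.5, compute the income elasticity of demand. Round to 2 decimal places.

First evaluate x: 10 − 1(13) − 0.0171(1900) + 1.6(48.5) = 10 − 13 − 32.49 + 77.6 = 42.11.
∂x/∂Y = −0.0171, so E_I = -0.0171·(1900/42.11) ≈ -0.77.
E_I < 0: inferior good.

-0.77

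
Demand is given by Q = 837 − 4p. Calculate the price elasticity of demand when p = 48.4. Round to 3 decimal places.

At p = 48.4, Q = 643.4.
dQ/dp = −4.
Point elasticity E = (dQ/dp)·(p/Q) = -4 × 48.4/643.4 ≈ -0.301.
|E| < 1, so demand is inelastic at this price.

-0.301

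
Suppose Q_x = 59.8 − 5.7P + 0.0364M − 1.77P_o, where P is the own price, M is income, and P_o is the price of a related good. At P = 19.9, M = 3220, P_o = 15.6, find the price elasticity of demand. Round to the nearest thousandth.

At the given point, Q_x = 59.8 − 5.7(19.9) + 0.0364(3220) − 1.77(15.6) = 59.8 − 113.43 + 117.208 − 27.612 = 35.966.
∂Q_x/∂P = −5.7, so E_p = (−5.7)·(19.9/35.966) ≈ -3.154.
|E_p| > 1: demand is elastic.

-3.154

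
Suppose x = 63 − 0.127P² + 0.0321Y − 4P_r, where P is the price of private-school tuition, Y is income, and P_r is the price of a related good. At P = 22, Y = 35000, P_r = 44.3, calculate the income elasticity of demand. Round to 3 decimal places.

At the given point, x = 63 − 0.127(22)² + 0.0321(35000) − 4(44.3) = 63 − 61.468 + 1123.5 − 177.2 = 947.832.
∂x/∂Y = +0.0321, so E_I = 0.0321·(35000/947.832) ≈ 1.185.
E_I > 1: normal good (luxury).

1.185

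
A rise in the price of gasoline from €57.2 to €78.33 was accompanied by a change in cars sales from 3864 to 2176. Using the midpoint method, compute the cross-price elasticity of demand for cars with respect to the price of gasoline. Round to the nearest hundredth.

%ΔQ_x = (2176 − 3864)/[(3864+2176)/2] = -1688/3020 ≈ -0.5589.
%ΔP_y = (78.33 − 57.2)/[(57.2+78.33)/2] ≈ 0.3118.
E_xy = -0.5589/0.3118 ≈ -1.79.
E_xy < 0, so cars and gasoline are complements.

-1.79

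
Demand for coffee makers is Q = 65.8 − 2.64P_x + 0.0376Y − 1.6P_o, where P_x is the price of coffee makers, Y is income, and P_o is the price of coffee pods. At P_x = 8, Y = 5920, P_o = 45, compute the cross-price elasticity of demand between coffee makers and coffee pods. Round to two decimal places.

Substituting, Q = 65.8 − 2.64(8) + 0.0376(5920) − 1.6(45) = 65.8 − 21.12 + 222.592 − 72 = 195.272.
∂Q/∂P_o = −1.6, so E_xy = -1.6·(45/195.272) ≈ -0.37.
E_xy < 0: the goods are complements.

-0.37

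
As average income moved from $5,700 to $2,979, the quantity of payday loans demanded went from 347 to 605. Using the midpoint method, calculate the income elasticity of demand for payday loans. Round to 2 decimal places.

-0.86

%ΔQ = (605 − 347)/[(347+605)/2] = 258/476 ≈ 0.5420.
%ΔY = (2,979 − 5,700)/[(5,700+2,979)/2] = -2721/4339.5 ≈ -0.6270.
E_I = %ΔQ/%ΔY ≈ -0.86.
E_I < 0: inferior good.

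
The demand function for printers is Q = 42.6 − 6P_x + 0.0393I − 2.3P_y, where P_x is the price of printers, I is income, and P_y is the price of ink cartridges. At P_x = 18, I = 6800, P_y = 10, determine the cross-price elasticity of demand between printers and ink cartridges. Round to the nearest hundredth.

Evaluating quantity at (P_x, I, P_y) gives Q = 42.6 − 6(18) + 0.0393(6800) − 2.3(10) = 42.6 − 108 + 267.24 − 23 = 178.84.
∂Q/∂P_y = −2.3, so E_xy = -2.3·(10/178.84) ≈ -0.13.
E_xy < 0: the goods are complements.

-0.13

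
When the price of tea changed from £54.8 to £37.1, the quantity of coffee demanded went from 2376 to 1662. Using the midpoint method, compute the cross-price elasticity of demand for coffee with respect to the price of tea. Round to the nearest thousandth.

0.918

%ΔQ_x = (1662 − 2376)/[(2376+1662)/2] = -714/2019 ≈ -0.3536.
%ΔP_y = (37.1 − 54.8)/[(54.8+37.1)/2] ≈ -0.3852.
E_xy = -0.3536/-0.3852 ≈ 0.918.
E_xy > 0, so coffee and tea are substitutes.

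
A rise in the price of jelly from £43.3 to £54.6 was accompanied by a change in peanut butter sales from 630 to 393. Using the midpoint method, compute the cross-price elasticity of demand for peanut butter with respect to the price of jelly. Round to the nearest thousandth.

%ΔQ_x = (393 − 630)/[(630+393)/2] = -237/511.5 ≈ -0.4633.
%ΔP_y = (54.6 − 43.3)/[(43.3+54.6)/2] ≈ 0.2308.
E_xy = -0.4633/0.2308 ≈ -2.007.
E_xy < 0, so peanut butter and jelly are complements.

-2.007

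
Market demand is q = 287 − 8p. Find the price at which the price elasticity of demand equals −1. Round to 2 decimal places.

17.94

For linear demand q = a − bp, E = −bp/(a − bp). |E| = 1 ⇒ bp = a − bp ⇒ p = a/(2b).
p = 287/(2·8) ≈ 17.94.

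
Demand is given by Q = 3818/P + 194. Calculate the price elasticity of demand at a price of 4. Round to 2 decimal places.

At P = 4, Q = 1148.5.
dQ/dP = −3818/P² = −238.625.
Point elasticity E = (dQ/dP)·(P/Q) = -238.625 × 4/1148.5 ≈ -0.83.
|E| < 1, so demand is inelastic at this price.

-0.83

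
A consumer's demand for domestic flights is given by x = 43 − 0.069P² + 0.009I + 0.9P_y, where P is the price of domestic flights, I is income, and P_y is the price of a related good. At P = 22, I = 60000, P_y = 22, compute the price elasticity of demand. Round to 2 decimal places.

Substituting, x = 43 − 0.069(22)² + 0.009(60000) + 0.9(22) = 43 − 33.396 + 540 + 19.8 = 569.404.
∂x/∂P = −2·0.069·P = -3.036, so E_p = -3.036·(22/569.404) ≈ -0.12.
|E_p| < 1: demand is inelastic.

-0.12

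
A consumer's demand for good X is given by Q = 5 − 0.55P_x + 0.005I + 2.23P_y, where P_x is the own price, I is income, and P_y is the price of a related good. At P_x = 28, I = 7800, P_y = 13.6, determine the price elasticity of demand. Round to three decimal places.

-0.261

At the given point, Q = 5 − 0.55(28) + 0.005(7800) + 2.23(13.6) = 5 − 15.4 + 39 + 30.328 = 58.928.
∂Q/∂P_x = −0.55, so E_p = (−0.55)·(28/58.928) ≈ -0.261.
|E_p| < 1: demand is inelastic.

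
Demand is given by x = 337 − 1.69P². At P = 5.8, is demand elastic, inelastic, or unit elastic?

inelastic

At P = 5.8, x = 280.1484.
dx/dP = −2·1.69·P = −19.604.
Point elasticity E = (dx/dP)·(P/x) = -19.604 × 5.8/280.1484 ≈ -0.406.
|E| ≈ 0.406 < 1, so demand is inelastic.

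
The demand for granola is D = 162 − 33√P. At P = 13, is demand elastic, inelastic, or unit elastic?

At P = 13, D = 43.0168.
dD/dP = −33/(2√P) = −33/(2·3.6056).
Point elasticity E = (dD/dP)·(P/D) = -4.5763 × 13/43.0168 ≈ -1.383.
|E| ≈ 1.383 > 1, so demand is elastic.

elastic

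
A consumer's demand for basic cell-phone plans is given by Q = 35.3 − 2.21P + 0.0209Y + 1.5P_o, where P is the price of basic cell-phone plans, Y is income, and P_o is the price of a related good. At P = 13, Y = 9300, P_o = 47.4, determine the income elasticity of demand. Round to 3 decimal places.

First evaluate Q: 35.3 − 2.21(13) + 0.0209(9300) + 1.5(47.4) = 35.3 − 28.73 + 194.37 + 71.1 = 272.04.
∂Q/∂Y = +0.0209, so E_I = 0.0209·(9300/272.04) ≈ 0.714.
E_I ∈ (0,1): normal good (necessity).

0.714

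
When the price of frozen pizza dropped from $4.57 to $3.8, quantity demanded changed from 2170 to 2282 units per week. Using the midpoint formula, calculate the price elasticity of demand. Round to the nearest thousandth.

%Δq = (2282 − 2170)/[(2170 + 2282)/2] = 112/2226 ≈ 0.0503.
%ΔP = (3.8 − 4.57)/[(4.57 + 3.8)/2] = -0.77/4.185 ≈ -0.1840.
Arc elasticity E = %Δq/%ΔP ≈ 0.0503/-0.1840 ≈ -0.273.
|E| < 1: demand is inelastic over this range.

-0.273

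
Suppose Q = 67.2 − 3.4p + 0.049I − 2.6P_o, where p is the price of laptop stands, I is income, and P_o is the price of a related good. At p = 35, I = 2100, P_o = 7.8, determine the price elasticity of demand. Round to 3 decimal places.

First evaluate Q: 67.2 − 3.4(35) + 0.049(2100) − 2.6(7.8) = 67.2 − 119 + 102.9 − 20.28 = 30.82.
∂Q/∂p = −3.4, so E_p = (−3.4)·(35/30.82) ≈ -3.861.
|E_p| > 1: demand is elastic.

-3.861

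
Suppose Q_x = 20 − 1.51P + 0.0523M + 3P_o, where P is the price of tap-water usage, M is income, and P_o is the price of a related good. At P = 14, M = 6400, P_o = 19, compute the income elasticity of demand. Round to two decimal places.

0.86

Q_x = 20 − 1.51(14) + 0.0523(6400) + 3(19) = 20 − 21.14 + 334.72 + 57 = 390.58.
∂Q_x/∂M = +0.0523, so E_I = 0.0523·(6400/390.58) ≈ 0.86.
E_I ∈ (0,1): normal good (necessity).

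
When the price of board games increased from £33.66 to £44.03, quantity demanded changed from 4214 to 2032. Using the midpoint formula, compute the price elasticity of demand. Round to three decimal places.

%Δq = (2032 − 4214)/[(4214 + 2032)/2] = -2182/3123 ≈ -0.6987.
%Δp = (44.03 − 33.66)/[(33.66 + 44.03)/2] = 10.37/38.845 ≈ 0.2670.
Arc elasticity E = %Δq/%Δp ≈ -0.6987/0.2670 ≈ -2.617.
|E| > 1: demand is elastic over this range.

-2.617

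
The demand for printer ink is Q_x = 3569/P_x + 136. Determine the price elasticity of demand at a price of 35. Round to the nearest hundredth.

-0.43

At P_x = 35, Q_x = 237.9714.
dQ_x/dP_x = −3569/P_x² = −2.9135.
Point elasticity E = (dQ_x/dP_x)·(P_x/Q_x) = -2.9135 × 35/237.9714 ≈ -0.43.
|E| < 1, so demand is inelastic at this price.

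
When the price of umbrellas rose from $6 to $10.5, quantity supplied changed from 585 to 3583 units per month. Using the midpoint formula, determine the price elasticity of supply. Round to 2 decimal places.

2.64

%ΔQ = (3583 − 585)/[(585 + 3583)/2] = 2998/2084 ≈ 1.4386.
%Δp = (10.5 − 6)/[(6 + 10.5)/2] = 4.5/8.25 ≈ 0.5455.
Arc elasticity E = %ΔQ/%Δp ≈ 1.4386/0.5455 ≈ 2.64.
|E| > 1: supply is elastic over this range.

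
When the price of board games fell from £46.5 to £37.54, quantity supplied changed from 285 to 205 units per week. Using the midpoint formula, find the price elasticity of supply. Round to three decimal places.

%ΔQ = (205 − 285)/[(285 + 205)/2] = -80/245 ≈ -0.3265.
%Δp = (37.54 − 46.5)/[(46.5 + 37.54)/2] = -8.96/42.02 ≈ -0.2132.
Arc elasticity E = %ΔQ/%Δp ≈ -0.3265/-0.2132 ≈ 1.531.
|E| > 1: supply is elastic over this range.

1.531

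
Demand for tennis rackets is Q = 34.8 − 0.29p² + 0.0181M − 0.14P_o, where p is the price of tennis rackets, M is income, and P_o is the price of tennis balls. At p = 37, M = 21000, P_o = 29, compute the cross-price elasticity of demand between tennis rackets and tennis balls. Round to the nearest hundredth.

-0.29

Substituting, Q = 34.8 − 0.29(37)² + 0.0181(21000) − 0.14(29) = 34.8 − 397.01 + 380.1 − 4.06 = 13.83.
∂Q/∂P_o = −0.14, so E_xy = -0.14·(29/13.83) ≈ -0.29.
E_xy < 0: the goods are complements.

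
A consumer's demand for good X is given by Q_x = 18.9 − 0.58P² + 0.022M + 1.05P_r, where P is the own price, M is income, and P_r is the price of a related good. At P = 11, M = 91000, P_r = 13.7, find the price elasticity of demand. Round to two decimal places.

First evaluate Q_x: 18.9 − 0.58(11)² + 0.022(91000) + 1.05(13.7) = 18.9 − 70.18 + 2002 + 14.385 = 1965.105.
∂Q_x/∂P = −2·0.58·P = -12.76, so E_p = -12.76·(11/1965.105) ≈ -0.07.
|E_p| < 1: demand is inelastic.

-0.07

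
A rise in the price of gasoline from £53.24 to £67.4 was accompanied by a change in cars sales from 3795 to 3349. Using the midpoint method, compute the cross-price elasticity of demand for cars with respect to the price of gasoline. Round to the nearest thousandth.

-0.532

%ΔQ_x = (3349 − 3795)/[(3795+3349)/2] = -446/3572 ≈ -0.1249.
%ΔP_y = (67.4 − 53.24)/[(53.24+67.4)/2] ≈ 0.2347.
E_xy = -0.1249/0.2347 ≈ -0.532.
E_xy < 0, so cars and gasoline are complements.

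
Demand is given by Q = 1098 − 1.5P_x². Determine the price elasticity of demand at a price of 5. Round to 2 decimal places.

-0.07

At P_x = 5, Q = 1060.5.
dQ/dP_x = −2·1.5·P_x = −15.
Point elasticity E = (dQ/dP_x)·(P_x/Q) = -15 × 5/1060.5 ≈ -0.07.
|E| < 1, so demand is inelastic at this price.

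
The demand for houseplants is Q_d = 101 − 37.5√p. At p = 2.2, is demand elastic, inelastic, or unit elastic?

inelastic

At p = 2.2, Q_d = 45.3785.
dQ_d/dp = −37.5/(2√p) = −37.5/(2·1.4832).
Point elasticity E = (dQ_d/dp)·(p/Q_d) = -12.6412 × 2.2/45.3785 ≈ -0.613.
|E| ≈ 0.613 < 1, so demand is inelastic.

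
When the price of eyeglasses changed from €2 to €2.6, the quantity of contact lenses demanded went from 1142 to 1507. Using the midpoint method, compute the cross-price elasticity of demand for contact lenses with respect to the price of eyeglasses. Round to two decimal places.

%ΔQ_x = (1507 − 1142)/[(1142+1507)/2] = 365/1324.5 ≈ 0.2756.
%ΔP_y = (2.6 − 2)/[(2+2.6)/2] ≈ 0.2609.
E_xy = 0.2756/0.2609 ≈ 1.06.
E_xy > 0, so contact lenses and eyeglasses are substitutes.

1.06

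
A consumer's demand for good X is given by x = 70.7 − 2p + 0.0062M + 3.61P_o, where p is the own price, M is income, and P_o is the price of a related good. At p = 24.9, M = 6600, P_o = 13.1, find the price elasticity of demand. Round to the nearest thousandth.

x = 70.7 − 2(24.9) + 0.0062(6600) + 3.61(13.1) = 70.7 − 49.8 + 40.92 + 47.291 = 109.111.
∂x/∂p = −2, so E_p = (−2)·(24.9/109.111) ≈ -0.456.
|E_p| < 1: demand is inelastic.

-0.456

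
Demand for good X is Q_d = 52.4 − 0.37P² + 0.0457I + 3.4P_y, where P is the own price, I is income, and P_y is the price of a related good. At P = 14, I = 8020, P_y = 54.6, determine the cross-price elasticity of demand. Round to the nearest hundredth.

0.35

First evaluate Q_d: 52.4 − 0.37(14)² + 0.0457(8020) + 3.4(54.6) = 52.4 − 72.52 + 366.514 + 185.64 = 532.034.
∂Q_d/∂P_y = +3.4, so E_xy = 3.4·(54.6/532.034) ≈ 0.35.
E_xy > 0: the goods are substitutes.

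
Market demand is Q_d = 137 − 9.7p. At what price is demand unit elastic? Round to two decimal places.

7.06

For linear demand Q_d = a − bp, E = −bp/(a − bp). |E| = 1 ⇒ bp = a − bp ⇒ p = a/(2b).
p = 137/(2·9.7) ≈ 7.06.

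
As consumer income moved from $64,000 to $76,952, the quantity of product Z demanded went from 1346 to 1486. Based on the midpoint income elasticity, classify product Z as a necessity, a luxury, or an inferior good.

%ΔQ = (1486 − 1346)/[(1346+1486)/2] = 140/1416 ≈ 0.0989.
%ΔM = (76,952 − 64,000)/[(64,000+76,952)/2] = 12952/70476 ≈ 0.1838.
E_I = %ΔQ/%ΔM ≈ 0.538.
E_I ∈ (0,1): normal good (necessity).

necessity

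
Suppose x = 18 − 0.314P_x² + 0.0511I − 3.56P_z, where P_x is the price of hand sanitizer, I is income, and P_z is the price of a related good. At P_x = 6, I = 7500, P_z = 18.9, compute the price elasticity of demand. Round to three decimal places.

Evaluating quantity at (P_x, I, P_z) gives x = 18 − 0.314(6)² + 0.0511(7500) − 3.56(18.9) = 18 − 11.304 + 383.25 − 67.284 = 322.662.
∂x/∂P_x = −2·0.314·P_x = -3.768, so E_p = -3.768·(6/322.662) ≈ -0.070.
|E_p| < 1: demand is inelastic.

-0.070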